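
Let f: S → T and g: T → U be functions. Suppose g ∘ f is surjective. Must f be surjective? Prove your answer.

No. Take S = {1, 2, 3}, T = {1, 2, 3, 4, 5}, U = {1}, f(a) = 1 for every a ∈ S, and g(b) = 1 for every b ∈ T.
Then g ∘ f is surjective onto {1}, but 5 ∈ T has no preimage under f, so f is not surjective.

not surjective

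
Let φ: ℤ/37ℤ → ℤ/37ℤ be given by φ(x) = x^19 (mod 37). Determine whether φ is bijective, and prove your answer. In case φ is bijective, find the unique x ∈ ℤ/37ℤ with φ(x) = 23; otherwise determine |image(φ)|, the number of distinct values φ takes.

Since 37 is prime, the nonzero elements of ℤ/37ℤ form a cyclic group of order 36.
As gcd(19, 36) = 1, raising to the 19th power is a bijection on this group: if a^19 ≡ b^19 then (ab^{−1})^19 = 1, and the only element of order dividing gcd(19, 36) = 1 is 1, so a = b.
With φ(0) = 0 this makes φ injective on all of ℤ/37ℤ, hence bijective (finite equal-size domain and codomain). In particular φ is bijective.
Since φ is bijective, we find the preimage of 23. The inverse of x ↦ x^19 on (ℤ/37ℤ)^× is x ↦ x^19, because 19·19 = 361 = 10·36 + 1 ≡ 1 (mod 36) and x^{36} = 1 for x ≠ 0 (Fermat). So φ⁻¹(23) = 23^19 mod 37.
Repeated squaring mod 37: 23^1 ≡ 23, 23^2 ≡ 23² = 529 ≡ 11, 23^4 ≡ 11² = 121 ≡ 10, 23^8 ≡ 10² = 100 ≡ 26, 23^16 ≡ 26² = 676 ≡ 10. Since 19 = 16 + 2 + 1, 23^19 ≡ 10·11·23: 10·11 = 110 ≡ 36, then 36·23 = 828 ≡ 14. So 23^19 ≡ 14 (mod 37).
Hence φ⁻¹(23) = 14.

14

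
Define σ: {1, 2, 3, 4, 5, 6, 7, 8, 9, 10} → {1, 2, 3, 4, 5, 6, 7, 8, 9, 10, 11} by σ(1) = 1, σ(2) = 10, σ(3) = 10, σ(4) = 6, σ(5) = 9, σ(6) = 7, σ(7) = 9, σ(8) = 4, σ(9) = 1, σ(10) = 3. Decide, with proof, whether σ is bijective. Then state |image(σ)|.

7

σ(2) = 10 = σ(3) with 2 ≠ 3, so σ is not injective, hence not bijective.
The image of σ is {1, 3, 4, 6, 7, 9, 10}, which has 7 elements.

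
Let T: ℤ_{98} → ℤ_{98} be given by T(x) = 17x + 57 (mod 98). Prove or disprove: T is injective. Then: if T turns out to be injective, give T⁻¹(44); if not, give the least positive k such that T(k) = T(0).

5

Suppose T(x_1) = T(x_2) in ℤ_{98}. Then 17x_1 + 57 ≡ 17x_2 + 57 (mod 98), thus 17(x_1 − x_2) ≡ 0 (mod 98).
Since gcd(17, 98) = 1, 17 is invertible modulo 98, hence x_1 − x_2 ≡ 0 (mod 98), i.e. x_1 = x_2.
Hence T is injective.
We now compute 17⁻¹ mod 98 explicitly. Euclid's algorithm: 98 = 5·17 + 13, 17 = 1·13 + 4, 13 = 3·4 + 1; back-substituting gives 1 = 75·17 − 13·98, so 17⁻¹ ≡ 75 (mod 98).
Since T is injective, we compute T⁻¹(44): solve 17x + 57 ≡ 44 (mod 98), i.e. 17x ≡ 85 (mod 98).
Multiplying by 17⁻¹ = 75 gives x ≡ 75·85 = 6375 = 65·98 + 5 ≡ 5 (mod 98).
Check: T(5) = 17·5 + 57 = 142 = 1·98 + 44 ≡ 44 (mod 98).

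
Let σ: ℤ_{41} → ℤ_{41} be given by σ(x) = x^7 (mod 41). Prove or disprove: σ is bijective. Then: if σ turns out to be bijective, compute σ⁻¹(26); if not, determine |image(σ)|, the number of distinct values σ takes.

Since 41 is prime, the nonzero elements of ℤ_{41} form a cyclic group of order 40.
As gcd(7, 40) = 1, raising to the 7th power is a bijection on this group: if s^7 ≡ t^7 then (st^{−1})^7 = 1, and the only element of order dividing gcd(7, 40) = 1 is 1, so s = t.
With σ(0) = 0 this makes σ injective on all of ℤ_{41}, hence bijective (finite equal-size domain and codomain). In particular σ is bijective.
Since σ is bijective, we find the preimage of 26. The inverse of x ↦ x^7 on (ℤ_{41})^× is x ↦ x^23, because 7·23 = 161 = 4·40 + 1 ≡ 1 (mod 40) and x^{40} = 1 for x ≠ 0 (Fermat). So σ⁻¹(26) = 26^23 mod 41.
Repeated squaring mod 41: 26^1 ≡ 26, 26^2 ≡ 26² = 676 ≡ 20, 26^4 ≡ 20² = 400 ≡ 31, 26^8 ≡ 31² = 961 ≡ 18, 26^16 ≡ 18² = 324 ≡ 37. Since 23 = 16 + 4 + 2 + 1, 26^23 ≡ 37·31·20·26: 37·31 = 1147 ≡ 40, then 40·20 = 800 ≡ 21, then 21·26 = 546 ≡ 13. So 26^23 ≡ 13 (mod 41).
Hence σ⁻¹(26) = 13.

13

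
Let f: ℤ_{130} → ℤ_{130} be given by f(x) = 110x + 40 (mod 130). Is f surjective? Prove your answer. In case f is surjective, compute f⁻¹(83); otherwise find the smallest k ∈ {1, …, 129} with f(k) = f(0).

Since gcd(110, 130) = 10, we have 110x ≡ 0 (mod 10) for all x, so f(x) ≡ 0 (mod 10).
But 1 ≢ 0 (mod 10), so 1 ∈ ℤ_{130} has no preimage. Therefore f is not surjective.
Since f is not surjective, we find the least positive k with f(k) = f(0): this means 110k ≡ 0 (mod 130), i.e. 130 ∣ 110k. Since gcd(110, 130) = 10, dividing through by 10 this holds exactly when 13 ∣ 11k, and as gcd(11, 13) = 1, exactly when 13 ∣ k.
The smallest positive such k is 13.

13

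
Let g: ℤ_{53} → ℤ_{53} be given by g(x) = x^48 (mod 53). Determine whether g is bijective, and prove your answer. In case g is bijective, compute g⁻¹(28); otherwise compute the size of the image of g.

g(2): Repeated squaring mod 53: 2^1 ≡ 2, 2^2 ≡ 2² = 4, 2^4 ≡ 4² = 16, 2^8 ≡ 16² = 256 ≡ 44, 2^16 ≡ 44² = 1936 ≡ 28, 2^32 ≡ 28² = 784 ≡ 42. Since 48 = 32 + 16, 2^48 ≡ 42·28: 42·28 = 1176 ≡ 10. So 2^48 ≡ 10 (mod 53).
g(7): Repeated squaring mod 53: 7^1 ≡ 7, 7^2 ≡ 7² = 49, 7^4 ≡ 49² = 2401 ≡ 16, 7^8 ≡ 16² = 256 ≡ 44, 7^16 ≡ 44² = 1936 ≡ 28, 7^32 ≡ 28² = 784 ≡ 42. Since 48 = 32 + 16, 7^48 ≡ 42·28: 42·28 = 1176 ≡ 10. So 7^48 ≡ 10 (mod 53).
So g(2) = g(7) = 10 while 2 ≠ 7, so g is not injective, hence not bijective.
Since g is not bijective, we determine |image(g)|. Computing x^48 mod 53 for each x (by repeated squaring, reducing mod 53 at every step), the values g(0), g(1), …, g(52) are: 0, 1, 10, 36, 47, 24, 42, 10, 46, 24, 28, 49, 49, 44, 47, 16, 36, 15, 28, 44, 15, 42, 13, 1, 13, 46, 16, 16, 46, 13, 1, 13, 42, 15, 44, 28, 15, 36, 16, 47, 44, 49, 49, 28, 24, 46, 10, 42, 24, 47, 36, 10, 1.
The distinct values are {0, 1, 10, 13, 15, 16, 24, 28, 36, 42, 44, 46, 47, 49}; there are 14 of them.

14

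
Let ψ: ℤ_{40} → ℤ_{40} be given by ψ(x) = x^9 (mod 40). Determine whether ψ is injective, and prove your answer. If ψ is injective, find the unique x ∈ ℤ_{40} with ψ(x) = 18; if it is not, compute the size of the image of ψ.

25

ψ(0) = 0^9 = 0.
ψ(10): Repeated squaring mod 40: 10^1 ≡ 10, 10^2 ≡ 10² = 100 ≡ 20, 10^4 ≡ 20² = 400 ≡ 0, 10^8 ≡ 0² = 0. Since 9 = 8 + 1, 10^9 ≡ 0·10: 0·10 = 0. So 10^9 ≡ 0 (mod 40).
So ψ(0) = ψ(10) = 0 while 0 ≠ 10, hence ψ is not injective.
Since ψ is not injective, we determine |image(ψ)|. Computing x^9 mod 40 for each x (by repeated squaring, reducing mod 40 at every step), the values ψ(0), ψ(1), …, ψ(39) are: 0, 1, 32, 3, 24, 5, 16, 7, 8, 9, 0, 11, 32, 13, 24, 15, 16, 17, 8, 19, 0, 21, 32, 23, 24, 25, 16, 27, 8, 29, 0, 31, 32, 33, 24, 35, 16, 37, 8, 39.
The distinct values are {0, 1, 3, 5, 7, 8, 9, 11, 13, 15, 16, 17, 19, 21, 23, 24, 25, 27, 29, 31, 32, 33, 35, 37, 39}; there are 25 of them.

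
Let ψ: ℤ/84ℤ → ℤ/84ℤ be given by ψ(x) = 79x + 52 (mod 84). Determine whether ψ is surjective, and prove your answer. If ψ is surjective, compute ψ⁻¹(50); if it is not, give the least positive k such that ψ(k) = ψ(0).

Since gcd(79, 84) = 1, 79 is invertible modulo 84. Euclid's algorithm: 84 = 1·79 + 5, 79 = 15·5 + 4, 5 = 1·4 + 1; back-substituting gives 1 = 67·79 − 63·84, so 79⁻¹ ≡ 67 (mod 84).
Then y ↦ 67(y − 52) is a two-sided inverse to ψ, so every y ∈ ℤ/84ℤ has a preimage.
Thus ψ is surjective.
Since ψ is surjective, we find ψ⁻¹(50): we need 79x ≡ 50 − 52 ≡ 82 (mod 84). Using 79⁻¹ = 67: x ≡ 67·82 = 5494 = 65·84 + 34, so x = 34.
Check: ψ(34) = 79·34 + 52 = 2738 = 32·84 + 50 ≡ 50 (mod 84).

34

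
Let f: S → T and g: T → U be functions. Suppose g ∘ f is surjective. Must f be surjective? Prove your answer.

No. Take S = {0, 1}, T = {0, 1, 2, 3, 4}, U = {0}, f(a) = 0 for every a ∈ S, and g(b) = 0 for every b ∈ T.
Then g ∘ f is surjective onto {0}, but 4 ∈ T has no preimage under f, so f is not surjective.

not surjective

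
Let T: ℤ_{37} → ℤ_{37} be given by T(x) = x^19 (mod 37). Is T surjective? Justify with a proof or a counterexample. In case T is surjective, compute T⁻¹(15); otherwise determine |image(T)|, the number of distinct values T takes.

22

Since 37 is prime, the nonzero elements of ℤ_{37} form a cyclic group of order 36.
As gcd(19, 36) = 1, raising to the 19th power is a bijection on this group: if s^19 ≡ t^19 then (st^{−1})^19 = 1, and the only element of order dividing gcd(19, 36) = 1 is 1, so s = t.
With T(0) = 0 this makes T injective on all of ℤ_{37}, hence bijective (finite equal-size domain and codomain). In particular T is surjective.
Since T is surjective, we find the preimage of 15. The inverse of x ↦ x^19 on (ℤ_{37})^× is x ↦ x^19, because 19·19 = 361 = 10·36 + 1 ≡ 1 (mod 36) and x^{36} = 1 for x ≠ 0 (Fermat). So T⁻¹(15) = 15^19 mod 37.
Repeated squaring mod 37: 15^1 ≡ 15, 15^2 ≡ 15² = 225 ≡ 3, 15^4 ≡ 3² = 9, 15^8 ≡ 9² = 81 ≡ 7, 15^16 ≡ 7² = 49 ≡ 12. Since 19 = 16 + 2 + 1, 15^19 ≡ 12·3·15: 12·3 = 36, then 36·15 = 540 ≡ 22. So 15^19 ≡ 22 (mod 37).
Hence T⁻¹(15) = 22.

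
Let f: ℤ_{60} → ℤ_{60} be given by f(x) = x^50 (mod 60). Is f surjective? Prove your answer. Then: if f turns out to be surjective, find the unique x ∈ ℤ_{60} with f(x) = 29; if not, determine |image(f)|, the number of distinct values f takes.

f(2): Repeated squaring mod 60: 2^1 ≡ 2, 2^2 ≡ 2² = 4, 2^4 ≡ 4² = 16, 2^8 ≡ 16² = 256 ≡ 16, 2^16 ≡ 16² = 256 ≡ 16, 2^32 ≡ 16² = 256 ≡ 16. Since 50 = 32 + 16 + 2, 2^50 ≡ 16·16·4: 16·16 = 256 ≡ 16, then 16·4 = 64 ≡ 4. So 2^50 ≡ 4 (mod 60).
f(8): Repeated squaring mod 60: 8^1 ≡ 8, 8^2 ≡ 8² = 64 ≡ 4, 8^4 ≡ 4² = 16, 8^8 ≡ 16² = 256 ≡ 16, 8^16 ≡ 16² = 256 ≡ 16, 8^32 ≡ 16² = 256 ≡ 16. Since 50 = 32 + 16 + 2, 8^50 ≡ 16·16·4: 16·16 = 256 ≡ 16, then 16·4 = 64 ≡ 4. So 8^50 ≡ 4 (mod 60).
So f(2) = f(8) = 4 while 2 ≠ 8, so f is not injective.
A non-injective map from the 60-element set ℤ_{60} to itself takes at most 59 distinct values, so it cannot be surjective. Therefore f is not surjective.
Since f is not surjective, we determine |image(f)|. Computing x^50 mod 60 for each x (by repeated squaring, reducing mod 60 at every step), the values f(0), f(1), …, f(59) are: 0, 1, 4, 9, 16, 25, 36, 49, 4, 21, 40, 1, 24, 49, 16, 45, 16, 49, 24, 1, 40, 21, 4, 49, 36, 25, 16, 9, 4, 1, 0, 1, 4, 9, 16, 25, 36, 49, 4, 21, 40, 1, 24, 49, 16, 45, 16, 49, 24, 1, 40, 21, 4, 49, 36, 25, 16, 9, 4, 1.
The distinct values are {0, 1, 4, 9, 16, 21, 24, 25, 36, 40, 45, 49}; there are 12 of them.

12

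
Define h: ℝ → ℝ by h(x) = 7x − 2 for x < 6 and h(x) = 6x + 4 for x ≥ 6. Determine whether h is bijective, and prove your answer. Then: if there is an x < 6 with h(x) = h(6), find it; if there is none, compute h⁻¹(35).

Both pieces are strictly increasing (slopes 7 and 6), so each is injective on its own interval.
The left piece maps (−∞, 6) onto (−∞, 40); the right piece maps [6, ∞) onto [40, ∞).
Since 40 = 40, the images partition ℝ: h is injective and surjective, hence bijective.
Because the two images are disjoint, no x < 6 has h(x) = h(6), so we compute h⁻¹(35): 35 lies in (−∞, 40), so solve 7x − 2 = 35: x = (35 + 2)/7 = 37/7.

37/7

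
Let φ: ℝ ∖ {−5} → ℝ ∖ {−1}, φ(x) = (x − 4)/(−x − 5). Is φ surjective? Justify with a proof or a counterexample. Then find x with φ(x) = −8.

-44/7

For any y ≠ −1, solving y(−x − 5) = x − 4 for x gives a well-defined x ≠ −5. So φ is surjective.
Solving φ(x) = −8: cross-multiplying gives x − 4 = −8(−x − 5), which rearranges to −7x = 44, so x = −44/7.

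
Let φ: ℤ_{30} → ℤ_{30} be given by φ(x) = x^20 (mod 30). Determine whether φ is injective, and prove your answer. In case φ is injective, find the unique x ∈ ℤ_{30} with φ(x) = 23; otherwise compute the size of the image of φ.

φ(2): Repeated squaring mod 30: 2^1 ≡ 2, 2^2 ≡ 2² = 4, 2^4 ≡ 4² = 16, 2^8 ≡ 16² = 256 ≡ 16, 2^16 ≡ 16² = 256 ≡ 16. Since 20 = 16 + 4, 2^20 ≡ 16·16: 16·16 = 256 ≡ 16. So 2^20 ≡ 16 (mod 30).
φ(4): Repeated squaring mod 30: 4^1 ≡ 4, 4^2 ≡ 4² = 16, 4^4 ≡ 16² = 256 ≡ 16, 4^8 ≡ 16² = 256 ≡ 16, 4^16 ≡ 16² = 256 ≡ 16. Since 20 = 16 + 4, 4^20 ≡ 16·16: 16·16 = 256 ≡ 16. So 4^20 ≡ 16 (mod 30).
So φ(2) = φ(4) = 16 while 2 ≠ 4, hence φ is not injective.
Since φ is not injective, we determine |image(φ)|. Computing x^20 mod 30 for each x (by repeated squaring, reducing mod 30 at every step), the values φ(0), φ(1), …, φ(29) are: 0, 1, 16, 21, 16, 25, 6, 1, 16, 21, 10, 1, 6, 1, 16, 15, 16, 1, 6, 1, 10, 21, 16, 1, 6, 25, 16, 21, 16, 1.
The distinct values are {0, 1, 6, 10, 15, 16, 21, 25}; there are 8 of them.

8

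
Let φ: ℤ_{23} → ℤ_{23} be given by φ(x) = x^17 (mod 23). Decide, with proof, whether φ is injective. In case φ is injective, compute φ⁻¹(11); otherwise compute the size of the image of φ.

Since 23 is prime, the nonzero elements of ℤ_{23} form a cyclic group of order 22.
As gcd(17, 22) = 1, raising to the 17th power is a bijection on this group: if x_1^17 ≡ x_2^17 then (x_1x_2^{−1})^17 = 1, and the only element of order dividing gcd(17, 22) = 1 is 1, so x_1 = x_2.
With φ(0) = 0 this makes φ injective on all of ℤ_{23}, hence bijective (finite equal-size domain and codomain). In particular φ is injective.
Since φ is injective, we find the preimage of 11. The inverse of x ↦ x^17 on (ℤ_{23})^× is x ↦ x^13, because 17·13 = 221 = 10·22 + 1 ≡ 1 (mod 22) and x^{22} = 1 for x ≠ 0 (Fermat). So φ⁻¹(11) = 11^13 mod 23.
Repeated squaring mod 23: 11^1 ≡ 11, 11^2 ≡ 11² = 121 ≡ 6, 11^4 ≡ 6² = 36 ≡ 13, 11^8 ≡ 13² = 169 ≡ 8. Since 13 = 8 + 4 + 1, 11^13 ≡ 8·13·11: 8·13 = 104 ≡ 12, then 12·11 = 132 ≡ 17. So 11^13 ≡ 17 (mod 23).
Hence φ⁻¹(11) = 17.

17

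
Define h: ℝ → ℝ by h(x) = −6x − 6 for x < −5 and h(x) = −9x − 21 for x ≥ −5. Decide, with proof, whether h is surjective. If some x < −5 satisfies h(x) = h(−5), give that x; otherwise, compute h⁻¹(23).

Both pieces are strictly decreasing (slopes −6 and −9), so each is injective on its own interval.
The left piece maps (−∞, −5) onto (24, ∞); the right piece maps [−5, ∞) onto (−∞, 24].
These images together cover ℝ, so h is surjective.
Because the two images are disjoint, no x < −5 has h(x) = h(−5), so we compute h⁻¹(23): 23 lies in (−∞, 24], so solve −9x − 21 = 23: x = (23 + 21)/(−9) = −44/9.

-44/9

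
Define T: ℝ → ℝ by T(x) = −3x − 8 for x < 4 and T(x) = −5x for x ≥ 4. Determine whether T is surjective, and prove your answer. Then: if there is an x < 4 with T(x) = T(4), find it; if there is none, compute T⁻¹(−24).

24/5

Both pieces are strictly decreasing (slopes −3 and −5), so each is injective on its own interval.
The left piece maps (−∞, 4) onto (−20, ∞); the right piece maps [4, ∞) onto (−∞, −20].
These images together cover ℝ, so T is surjective.
Because the two images are disjoint, no x < 4 has T(x) = T(4), so we compute T⁻¹(−24): −24 lies in (−∞, −20], so solve −5x = −24: x = (−24 − 0)/(−5) = 24/5.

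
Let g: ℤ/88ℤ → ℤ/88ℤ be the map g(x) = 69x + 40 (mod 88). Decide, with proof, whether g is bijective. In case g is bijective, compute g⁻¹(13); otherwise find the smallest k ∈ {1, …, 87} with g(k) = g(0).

57

By definition, g is injective when g(x_1) = g(x_2) forces x_1 = x_2.
Suppose g(x_1) = g(x_2) in ℤ/88ℤ. Then 69x_1 + 40 ≡ 69x_2 + 40 (mod 88), hence 69(x_1 − x_2) ≡ 0 (mod 88).
Since gcd(69, 88) = 1, 69 is invertible modulo 88, therefore x_1 − x_2 ≡ 0 (mod 88), i.e. x_1 = x_2.
We now compute 69⁻¹ mod 88 explicitly. Euclid's algorithm: 88 = 1·69 + 19, 69 = 3·19 + 12, 19 = 1·12 + 7, 12 = 1·7 + 5, 7 = 1·5 + 2, 5 = 2·2 + 1; back-substituting gives 1 = 37·69 − 29·88, so 69⁻¹ ≡ 37 (mod 88).
For any y ∈ ℤ/88ℤ, x = 37(y − 40) mod 88 satisfies g(x) = 69·37(y − 40) + 40 ≡ y (since 69·37 ≡ 1 mod 88). So every y has a preimage.
So g is bijective.
Since g is bijective, we compute g⁻¹(13): solve 69x + 40 ≡ 13 (mod 88), i.e. 69x ≡ 61 (mod 88).
Multiplying by 69⁻¹ = 37 gives x ≡ 37·61 = 2257 = 25·88 + 57 ≡ 57 (mod 88).
Check: g(57) = 69·57 + 40 = 3973 = 45·88 + 13 ≡ 13 (mod 88).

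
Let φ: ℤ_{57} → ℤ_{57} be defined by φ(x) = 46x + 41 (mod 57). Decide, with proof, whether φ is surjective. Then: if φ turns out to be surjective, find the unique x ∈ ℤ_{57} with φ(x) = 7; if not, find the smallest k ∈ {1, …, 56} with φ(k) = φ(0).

29

Since gcd(46, 57) = 1, 46 is invertible modulo 57. Euclid's algorithm: 57 = 1·46 + 11, 46 = 4·11 + 2, 11 = 5·2 + 1; back-substituting gives 1 = 31·46 − 25·57, so 46⁻¹ ≡ 31 (mod 57).
For any y ∈ ℤ_{57}, x = 31(y − 41) mod 57 satisfies φ(x) = 46·31(y − 41) + 41 ≡ y (since 46·31 ≡ 1 mod 57). So every y has a preimage.
Thus φ is surjective.
Since φ is surjective, we find φ⁻¹(7): we need 46x ≡ 7 − 41 ≡ 23 (mod 57). Using 46⁻¹ = 31: x ≡ 31·23 = 713 = 12·57 + 29, so x = 29.
Check: φ(29) = 46·29 + 41 = 1375 = 24·57 + 7 ≡ 7 (mod 57).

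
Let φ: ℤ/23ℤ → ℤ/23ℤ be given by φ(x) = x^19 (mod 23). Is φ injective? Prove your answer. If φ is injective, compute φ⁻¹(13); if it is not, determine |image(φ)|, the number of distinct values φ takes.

9

Since 23 is prime, the nonzero elements of ℤ/23ℤ form a cyclic group of order 22.
As gcd(19, 22) = 1, raising to the 19th power is a bijection on this group: if x_1^19 ≡ x_2^19 then (x_1x_2^{−1})^19 = 1, and the only element of order dividing gcd(19, 22) = 1 is 1, so x_1 = x_2.
With φ(0) = 0 this makes φ injective on all of ℤ/23ℤ, hence bijective (finite equal-size domain and codomain). In particular φ is injective.
Since φ is injective, we find the preimage of 13. The inverse of x ↦ x^19 on (ℤ/23ℤ)^× is x ↦ x^7, because 19·7 = 133 = 6·22 + 1 ≡ 1 (mod 22) and x^{22} = 1 for x ≠ 0 (Fermat). So φ⁻¹(13) = 13^7 mod 23.
Repeated squaring mod 23: 13^1 ≡ 13, 13^2 ≡ 13² = 169 ≡ 8, 13^4 ≡ 8² = 64 ≡ 18. Since 7 = 4 + 2 + 1, 13^7 ≡ 18·8·13: 18·8 = 144 ≡ 6, then 6·13 = 78 ≡ 9. So 13^7 ≡ 9 (mod 23).
Hence φ⁻¹(13) = 9.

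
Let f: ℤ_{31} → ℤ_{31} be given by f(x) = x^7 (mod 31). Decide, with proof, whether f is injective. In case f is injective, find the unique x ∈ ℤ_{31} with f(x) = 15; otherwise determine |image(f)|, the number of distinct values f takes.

27

Since 31 is prime, the nonzero elements of ℤ_{31} form a cyclic group of order 30.
As gcd(7, 30) = 1, raising to the 7th power is a bijection on this group: if x_1^7 ≡ x_2^7 then (x_1x_2^{−1})^7 = 1, and the only element of order dividing gcd(7, 30) = 1 is 1, so x_1 = x_2.
With f(0) = 0 this makes f injective on all of ℤ_{31}, hence bijective (finite equal-size domain and codomain). In particular f is injective.
Since f is injective, we find the preimage of 15. The inverse of x ↦ x^7 on (ℤ_{31})^× is x ↦ x^13, because 7·13 = 91 = 3·30 + 1 ≡ 1 (mod 30) and x^{30} = 1 for x ≠ 0 (Fermat). So f⁻¹(15) = 15^13 mod 31.
Repeated squaring mod 31: 15^1 ≡ 15, 15^2 ≡ 15² = 225 ≡ 8, 15^4 ≡ 8² = 64 ≡ 2, 15^8 ≡ 2² = 4. Since 13 = 8 + 4 + 1, 15^13 ≡ 4·2·15: 4·2 = 8, then 8·15 = 120 ≡ 27. So 15^13 ≡ 27 (mod 31).
Hence f⁻¹(15) = 27.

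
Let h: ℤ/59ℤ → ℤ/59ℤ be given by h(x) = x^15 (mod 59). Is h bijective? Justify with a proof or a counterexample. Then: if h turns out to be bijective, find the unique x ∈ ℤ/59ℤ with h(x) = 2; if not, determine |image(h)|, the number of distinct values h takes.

Since 59 is prime, the nonzero elements of ℤ/59ℤ form a cyclic group of order 58.
As gcd(15, 58) = 1, raising to the 15th power is a bijection on this group: if a^15 ≡ b^15 then (ab^{−1})^15 = 1, and the only element of order dividing gcd(15, 58) = 1 is 1, so a = b.
With h(0) = 0 this makes h injective on all of ℤ/59ℤ, hence bijective (finite equal-size domain and codomain). In particular h is bijective.
Since h is bijective, we find the preimage of 2. The inverse of x ↦ x^15 on (ℤ/59ℤ)^× is x ↦ x^31, because 15·31 = 465 = 8·58 + 1 ≡ 1 (mod 58) and x^{58} = 1 for x ≠ 0 (Fermat). So h⁻¹(2) = 2^31 mod 59.
Repeated squaring mod 59: 2^1 ≡ 2, 2^2 ≡ 2² = 4, 2^4 ≡ 4² = 16, 2^8 ≡ 16² = 256 ≡ 20, 2^16 ≡ 20² = 400 ≡ 46. Since 31 = 16 + 8 + 4 + 2 + 1, 2^31 ≡ 46·20·16·4·2: 46·20 = 920 ≡ 35, then 35·16 = 560 ≡ 29, then 29·4 = 116 ≡ 57, then 57·2 = 114 ≡ 55. So 2^31 ≡ 55 (mod 59).
Hence h⁻¹(2) = 55.

55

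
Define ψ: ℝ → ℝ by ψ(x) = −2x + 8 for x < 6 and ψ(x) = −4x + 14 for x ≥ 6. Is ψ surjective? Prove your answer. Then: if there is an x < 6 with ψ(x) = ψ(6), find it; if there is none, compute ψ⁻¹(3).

5/2

Both pieces are strictly decreasing (slopes −2 and −4), so each is injective on its own interval.
The left piece maps (−∞, 6) onto (−4, ∞); the right piece maps [6, ∞) onto (−∞, −10].
The union (−4, ∞) ∪ (−∞, −10] omits the interval between −4 and −10; in particular −4 has no preimage. So ψ is not surjective.
Because the two images are disjoint, no x < 6 has ψ(x) = ψ(6), so we compute ψ⁻¹(3): 3 lies in (−4, ∞), so solve −2x + 8 = 3: x = (3 − 8)/(−2) = 5/2.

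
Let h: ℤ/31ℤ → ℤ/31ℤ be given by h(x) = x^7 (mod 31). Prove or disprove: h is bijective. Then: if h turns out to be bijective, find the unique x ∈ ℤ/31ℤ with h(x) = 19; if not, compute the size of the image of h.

14

Since 31 is prime, the nonzero elements of ℤ/31ℤ form a cyclic group of order 30.
As gcd(7, 30) = 1, raising to the 7th power is a bijection on this group: if a^7 ≡ b^7 then (ab^{−1})^7 = 1, and the only element of order dividing gcd(7, 30) = 1 is 1, so a = b.
With h(0) = 0 this makes h injective on all of ℤ/31ℤ, hence bijective (finite equal-size domain and codomain). In particular h is bijective.
Since h is bijective, we find the preimage of 19. The inverse of x ↦ x^7 on (ℤ/31ℤ)^× is x ↦ x^13, because 7·13 = 91 = 3·30 + 1 ≡ 1 (mod 30) and x^{30} = 1 for x ≠ 0 (Fermat). So h⁻¹(19) = 19^13 mod 31.
Repeated squaring mod 31: 19^1 ≡ 19, 19^2 ≡ 19² = 361 ≡ 20, 19^4 ≡ 20² = 400 ≡ 28, 19^8 ≡ 28² = 784 ≡ 9. Since 13 = 8 + 4 + 1, 19^13 ≡ 9·28·19: 9·28 = 252 ≡ 4, then 4·19 = 76 ≡ 14. So 19^13 ≡ 14 (mod 31).
Hence h⁻¹(19) = 14.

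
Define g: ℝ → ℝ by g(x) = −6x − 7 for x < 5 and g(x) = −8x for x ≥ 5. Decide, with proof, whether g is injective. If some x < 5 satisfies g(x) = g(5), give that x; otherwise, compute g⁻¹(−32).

Both pieces are strictly decreasing (slopes −6 and −8), so each is injective on its own interval.
The left piece maps (−∞, 5) onto (−37, ∞); the right piece maps [5, ∞) onto (−∞, −40].
These images are disjoint, so no value is attained by both pieces. Thus g is injective.
Because the two images are disjoint, no x < 5 has g(x) = g(5), so we compute g⁻¹(−32): −32 lies in (−37, ∞), so solve −6x − 7 = −32: x = (−32 + 7)/(−6) = 25/6.

25/6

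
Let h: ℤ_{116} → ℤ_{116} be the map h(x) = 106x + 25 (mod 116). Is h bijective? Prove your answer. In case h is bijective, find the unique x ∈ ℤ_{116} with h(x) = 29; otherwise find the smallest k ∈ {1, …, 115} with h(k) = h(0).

58

We have gcd(106, 116) = 2 > 1. Taking x_1 = 0 and x_2 = 58: h(0) = 25 and h(58) = 106·58 + 25 = 6173 ≡ 25 (mod 116).
So h(0) = h(58) while 0 ≠ 58, therefore h is not injective, hence not bijective.
Since h is not bijective, we find the least positive k with h(k) = h(0): this means 106k ≡ 0 (mod 116), i.e. 116 ∣ 106k. Since gcd(106, 116) = 2, dividing through by 2 this holds exactly when 58 ∣ 53k, and as gcd(53, 58) = 1, exactly when 58 ∣ k.
The smallest positive such k is 58.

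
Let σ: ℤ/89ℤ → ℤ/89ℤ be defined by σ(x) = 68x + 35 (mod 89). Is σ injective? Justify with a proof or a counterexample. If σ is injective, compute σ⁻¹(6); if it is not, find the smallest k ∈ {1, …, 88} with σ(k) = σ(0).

48

Suppose σ(s) = σ(t) in ℤ/89ℤ. Then 68s + 35 ≡ 68t + 35 (mod 89), thus 68(s − t) ≡ 0 (mod 89).
Since gcd(68, 89) = 1, 68 is invertible modulo 89, therefore s − t ≡ 0 (mod 89), i.e. s = t.
Hence σ is injective.
We now compute 68⁻¹ mod 89 explicitly. Euclid's algorithm: 89 = 1·68 + 21, 68 = 3·21 + 5, 21 = 4·5 + 1; back-substituting gives 1 = 72·68 − 55·89, so 68⁻¹ ≡ 72 (mod 89).
Since σ is injective, we compute σ⁻¹(6): solve 68x + 35 ≡ 6 (mod 89), i.e. 68x ≡ 60 (mod 89).
Multiplying by 68⁻¹ = 72 gives x ≡ 72·60 = 4320 = 48·89 + 48 ≡ 48 (mod 89).
Check: σ(48) = 68·48 + 35 = 3299 = 37·89 + 6 ≡ 6 (mod 89).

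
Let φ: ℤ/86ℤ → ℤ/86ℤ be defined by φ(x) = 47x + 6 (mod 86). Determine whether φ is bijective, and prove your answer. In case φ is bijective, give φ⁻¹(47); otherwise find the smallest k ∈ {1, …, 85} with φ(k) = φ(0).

Recall that injectivity means: for all a, b in the domain, φ(a) = φ(b) implies a = b.
Suppose φ(a) = φ(b) in ℤ/86ℤ. Then 47a + 6 ≡ 47b + 6 (mod 86), hence 47(a − b) ≡ 0 (mod 86).
Since gcd(47, 86) = 1, 47 is invertible modulo 86, so a − b ≡ 0 (mod 86), i.e. a = b.
We now compute 47⁻¹ mod 86 explicitly. Euclid's algorithm: 86 = 1·47 + 39, 47 = 1·39 + 8, 39 = 4·8 + 7, 8 = 1·7 + 1; back-substituting gives 1 = 11·47 − 6·86, so 47⁻¹ ≡ 11 (mod 86).
Then y ↦ 11(y − 6) is a two-sided inverse to φ, so every y ∈ ℤ/86ℤ has a preimage.
Thus φ is bijective.
Since φ is bijective, we compute φ⁻¹(47): solve 47x + 6 ≡ 47 (mod 86), i.e. 47x ≡ 41 (mod 86).
Multiplying by 47⁻¹ = 11 gives x ≡ 11·41 = 451 = 5·86 + 21 ≡ 21 (mod 86).
Check: φ(21) = 47·21 + 6 = 993 = 11·86 + 47 ≡ 47 (mod 86).

21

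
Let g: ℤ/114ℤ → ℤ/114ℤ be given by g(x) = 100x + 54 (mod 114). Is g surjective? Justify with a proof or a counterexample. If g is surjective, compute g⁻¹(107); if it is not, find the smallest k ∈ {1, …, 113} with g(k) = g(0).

Since gcd(100, 114) = 2, we have 100x ≡ 0 (mod 2) for all x, so g(x) ≡ 0 (mod 2).
But 1 ≢ 0 (mod 2), so 1 ∈ ℤ/114ℤ has no preimage. Thus g is not surjective.
Since g is not surjective, we find the least positive k with g(k) = g(0): this means 100k ≡ 0 (mod 114), i.e. 114 ∣ 100k. Since gcd(100, 114) = 2, dividing through by 2 this holds exactly when 57 ∣ 50k, and as gcd(50, 57) = 1, exactly when 57 ∣ k.
The smallest positive such k is 57.

57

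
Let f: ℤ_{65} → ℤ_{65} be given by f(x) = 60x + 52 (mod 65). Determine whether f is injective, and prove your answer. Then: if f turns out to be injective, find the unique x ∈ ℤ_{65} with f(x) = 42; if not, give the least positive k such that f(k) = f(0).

13

We have gcd(60, 65) = 5 > 1. Taking a = 0 and b = 13: f(0) = 52 and f(13) = 60·13 + 52 = 832 ≡ 52 (mod 65).
So f(0) = f(13) while 0 ≠ 13, hence f is not injective.
Since f is not injective, we find the least positive k with f(k) = f(0): this means 60k ≡ 0 (mod 65), i.e. 65 ∣ 60k. Since gcd(60, 65) = 5, dividing through by 5 this holds exactly when 13 ∣ 12k, and as gcd(12, 13) = 1, exactly when 13 ∣ k.
The smallest positive such k is 13.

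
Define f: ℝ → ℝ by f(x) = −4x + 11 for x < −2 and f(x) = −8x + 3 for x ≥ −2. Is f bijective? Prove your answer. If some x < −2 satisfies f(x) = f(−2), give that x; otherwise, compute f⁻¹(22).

-11/4

Both pieces are strictly decreasing (slopes −4 and −8), so each is injective on its own interval.
The left piece maps (−∞, −2) onto (19, ∞); the right piece maps [−2, ∞) onto (−∞, 19].
Since 19 = 19, the images partition ℝ: f is injective and surjective, hence bijective.
Because the two images are disjoint, no x < −2 has f(x) = f(−2), so we compute f⁻¹(22): 22 lies in (19, ∞), so solve −4x + 11 = 22: x = (22 − 11)/(−4) = −11/4.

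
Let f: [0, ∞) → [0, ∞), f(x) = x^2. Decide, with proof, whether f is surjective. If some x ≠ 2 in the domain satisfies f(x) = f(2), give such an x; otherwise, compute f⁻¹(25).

For any y ∈ [0, ∞), x = y^{1/2} ∈ [0, ∞) gives f(x) = y, so f is surjective.
Since x ↦ x^2 is strictly increasing on [0, ∞), it is injective there, so no x ≠ 2 in the domain has f(x) = f(2). We therefore compute f⁻¹(25) = 25^{1/2} = 5 (indeed 5^2 = 25).

5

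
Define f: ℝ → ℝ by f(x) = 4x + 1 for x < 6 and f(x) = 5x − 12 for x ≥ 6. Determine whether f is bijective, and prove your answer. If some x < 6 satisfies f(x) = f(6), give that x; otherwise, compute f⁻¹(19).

Both pieces are strictly increasing (slopes 4 and 5), so each is injective on its own interval.
The left piece maps (−∞, 6) onto (−∞, 25); the right piece maps [6, ∞) onto [18, ∞).
These images overlap. In particular f(6) = 18 (right piece), and solving 4x + 1 = 18 on the left piece gives x = 17/4 < 6.
So f(17/4) = f(6) with 17/4 ≠ 6, and f is not injective, hence not bijective. This x = 17/4 is the requested value below 6.

17/4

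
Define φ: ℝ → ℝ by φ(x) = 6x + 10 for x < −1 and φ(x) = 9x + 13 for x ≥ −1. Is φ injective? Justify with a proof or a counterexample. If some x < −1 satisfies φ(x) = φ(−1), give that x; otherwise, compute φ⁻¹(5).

Both pieces are strictly increasing (slopes 6 and 9), so each is injective on its own interval.
The left piece maps (−∞, −1) onto (−∞, 4); the right piece maps [−1, ∞) onto [4, ∞).
These images are disjoint, so no value is attained by both pieces. Thus φ is injective.
Because the two images are disjoint, no x < −1 has φ(x) = φ(−1), so we compute φ⁻¹(5): 5 lies in [4, ∞), so solve 9x + 13 = 5: x = (5 − 13)/9 = −8/9.

-8/9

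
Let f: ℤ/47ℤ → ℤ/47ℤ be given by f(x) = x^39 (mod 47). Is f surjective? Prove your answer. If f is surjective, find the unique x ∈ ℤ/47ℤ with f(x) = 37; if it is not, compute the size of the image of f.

Since 47 is prime, the nonzero elements of ℤ/47ℤ form a cyclic group of order 46.
As gcd(39, 46) = 1, raising to the 39th power is a bijection on this group: if u^39 ≡ v^39 then (uv^{−1})^39 = 1, and the only element of order dividing gcd(39, 46) = 1 is 1, so u = v.
With f(0) = 0 this makes f injective on all of ℤ/47ℤ, hence bijective (finite equal-size domain and codomain). In particular f is surjective.
Since f is surjective, we find the preimage of 37. The inverse of x ↦ x^39 on (ℤ/47ℤ)^× is x ↦ x^13, because 39·13 = 507 = 11·46 + 1 ≡ 1 (mod 46) and x^{46} = 1 for x ≠ 0 (Fermat). So f⁻¹(37) = 37^13 mod 47.
Repeated squaring mod 47: 37^1 ≡ 37, 37^2 ≡ 37² = 1369 ≡ 6, 37^4 ≡ 6² = 36, 37^8 ≡ 36² = 1296 ≡ 27. Since 13 = 8 + 4 + 1, 37^13 ≡ 27·36·37: 27·36 = 972 ≡ 32, then 32·37 = 1184 ≡ 9. So 37^13 ≡ 9 (mod 47).
Hence f⁻¹(37) = 9.

9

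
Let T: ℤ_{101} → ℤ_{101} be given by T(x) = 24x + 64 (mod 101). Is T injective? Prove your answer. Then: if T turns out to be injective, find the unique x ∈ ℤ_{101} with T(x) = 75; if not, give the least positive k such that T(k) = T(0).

Recall: T is injective if T(a) = T(b) implies a = b.
Suppose T(a) = T(b) in ℤ_{101}. Then 24a + 64 ≡ 24b + 64 (mod 101), so 24(a − b) ≡ 0 (mod 101).
Since gcd(24, 101) = 1, 24 is invertible modulo 101, hence a − b ≡ 0 (mod 101), i.e. a = b.
Hence T is injective.
We now compute 24⁻¹ mod 101 explicitly. Euclid's algorithm: 101 = 4·24 + 5, 24 = 4·5 + 4, 5 = 1·4 + 1; back-substituting gives 1 = 80·24 − 19·101, so 24⁻¹ ≡ 80 (mod 101).
Since T is injective, we compute T⁻¹(75): solve 24x + 64 ≡ 75 (mod 101), i.e. 24x ≡ 11 (mod 101).
Multiplying by 24⁻¹ = 80 gives x ≡ 80·11 = 880 = 8·101 + 72 ≡ 72 (mod 101).
Check: T(72) = 24·72 + 64 = 1792 = 17·101 + 75 ≡ 75 (mod 101).

72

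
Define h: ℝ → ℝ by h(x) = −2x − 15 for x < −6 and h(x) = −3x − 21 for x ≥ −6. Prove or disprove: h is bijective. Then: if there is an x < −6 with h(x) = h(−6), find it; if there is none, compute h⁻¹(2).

Both pieces are strictly decreasing (slopes −2 and −3), so each is injective on its own interval.
The left piece maps (−∞, −6) onto (−3, ∞); the right piece maps [−6, ∞) onto (−∞, −3].
Since −3 = −3, the images partition ℝ: h is injective and surjective, hence bijective.
Because the two images are disjoint, no x < −6 has h(x) = h(−6), so we compute h⁻¹(2): 2 lies in (−3, ∞), so solve −2x − 15 = 2: x = (2 + 15)/(−2) = −17/2.

-17/2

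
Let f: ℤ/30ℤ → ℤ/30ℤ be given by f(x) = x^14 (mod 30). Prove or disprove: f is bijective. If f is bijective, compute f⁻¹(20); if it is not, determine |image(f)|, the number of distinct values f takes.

f(2): Repeated squaring mod 30: 2^1 ≡ 2, 2^2 ≡ 2² = 4, 2^4 ≡ 4² = 16, 2^8 ≡ 16² = 256 ≡ 16. Since 14 = 8 + 4 + 2, 2^14 ≡ 16·16·4: 16·16 = 256 ≡ 16, then 16·4 = 64 ≡ 4. So 2^14 ≡ 4 (mod 30).
f(8): Repeated squaring mod 30: 8^1 ≡ 8, 8^2 ≡ 8² = 64 ≡ 4, 8^4 ≡ 4² = 16, 8^8 ≡ 16² = 256 ≡ 16. Since 14 = 8 + 4 + 2, 8^14 ≡ 16·16·4: 16·16 = 256 ≡ 16, then 16·4 = 64 ≡ 4. So 8^14 ≡ 4 (mod 30).
So f(2) = f(8) = 4 while 2 ≠ 8, hence f is not injective, hence not bijective.
Since f is not bijective, we determine |image(f)|. Computing x^14 mod 30 for each x (by repeated squaring, reducing mod 30 at every step), the values f(0), f(1), …, f(29) are: 0, 1, 4, 9, 16, 25, 6, 19, 4, 21, 10, 1, 24, 19, 16, 15, 16, 19, 24, 1, 10, 21, 4, 19, 6, 25, 16, 9, 4, 1.
The distinct values are {0, 1, 4, 6, 9, 10, 15, 16, 19, 21, 24, 25}; there are 12 of them.

12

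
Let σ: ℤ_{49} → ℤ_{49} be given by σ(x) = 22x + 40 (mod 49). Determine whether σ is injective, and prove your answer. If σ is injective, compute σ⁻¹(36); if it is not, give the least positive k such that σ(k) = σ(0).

31

Suppose σ(x_1) = σ(x_2) in ℤ_{49}. Then 22x_1 + 40 ≡ 22x_2 + 40 (mod 49), hence 22(x_1 − x_2) ≡ 0 (mod 49).
Since gcd(22, 49) = 1, 22 is invertible modulo 49, thus x_1 − x_2 ≡ 0 (mod 49), i.e. x_1 = x_2.
Thus σ is injective.
We now compute 22⁻¹ mod 49 explicitly. Euclid's algorithm: 49 = 2·22 + 5, 22 = 4·5 + 2, 5 = 2·2 + 1; back-substituting gives 1 = 29·22 − 13·49, so 22⁻¹ ≡ 29 (mod 49).
Since σ is injective, we compute σ⁻¹(36): solve 22x + 40 ≡ 36 (mod 49), i.e. 22x ≡ 45 (mod 49).
Multiplying by 22⁻¹ = 29 gives x ≡ 29·45 = 1305 = 26·49 + 31 ≡ 31 (mod 49).
Check: σ(31) = 22·31 + 40 = 722 = 14·49 + 36 ≡ 36 (mod 49).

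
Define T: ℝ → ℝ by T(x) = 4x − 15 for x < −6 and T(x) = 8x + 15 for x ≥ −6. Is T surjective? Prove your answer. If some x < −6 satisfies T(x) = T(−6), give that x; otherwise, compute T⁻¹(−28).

Both pieces are strictly increasing (slopes 4 and 8), so each is injective on its own interval.
The left piece maps (−∞, −6) onto (−∞, −39); the right piece maps [−6, ∞) onto [−33, ∞).
The union (−∞, −39) ∪ [−33, ∞) omits the interval between −39 and −33; in particular −39 has no preimage. So T is not surjective.
Because the two images are disjoint, no x < −6 has T(x) = T(−6), so we compute T⁻¹(−28): −28 lies in [−33, ∞), so solve 8x + 15 = −28: x = (−28 − 15)/8 = −43/8.

-43/8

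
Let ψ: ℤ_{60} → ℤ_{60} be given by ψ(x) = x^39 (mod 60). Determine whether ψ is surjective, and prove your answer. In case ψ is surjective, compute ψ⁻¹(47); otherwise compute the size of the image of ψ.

ψ(0) = 0^39 = 0.
ψ(30): Repeated squaring mod 60: 30^1 ≡ 30, 30^2 ≡ 30² = 900 ≡ 0, 30^4 ≡ 0² = 0, 30^8 ≡ 0² = 0, 30^16 ≡ 0² = 0, 30^32 ≡ 0² = 0. Since 39 = 32 + 4 + 2 + 1, 30^39 ≡ 0·0·0·30: 0·0 = 0, then 0·0 = 0, then 0·30 = 0. So 30^39 ≡ 0 (mod 60).
So ψ(0) = ψ(30) = 0 while 0 ≠ 30, thus ψ is not injective.
A non-injective map from the 60-element set ℤ_{60} to itself takes at most 59 distinct values, so it cannot be surjective. So ψ is not surjective.
Since ψ is not surjective, we determine |image(ψ)|. Computing x^39 mod 60 for each x (by repeated squaring, reducing mod 60 at every step), the values ψ(0), ψ(1), …, ψ(59) are: 0, 1, 8, 27, 4, 5, 36, 43, 32, 9, 40, 11, 48, 37, 44, 15, 16, 53, 12, 19, 20, 21, 28, 47, 24, 25, 56, 3, 52, 29, 0, 31, 8, 57, 4, 35, 36, 13, 32, 39, 40, 41, 48, 7, 44, 45, 16, 23, 12, 49, 20, 51, 28, 17, 24, 55, 56, 33, 52, 59.
The distinct values are {0, 1, 3, 4, 5, 7, 8, 9, 11, 12, 13, 15, 16, 17, 19, 20, 21, 23, 24, 25, 27, 28, 29, 31, 32, 33, 35, 36, 37, 39, 40, 41, 43, 44, 45, 47, 48, 49, 51, 52, 53, 55, 56, 57, 59}; there are 45 of them.

45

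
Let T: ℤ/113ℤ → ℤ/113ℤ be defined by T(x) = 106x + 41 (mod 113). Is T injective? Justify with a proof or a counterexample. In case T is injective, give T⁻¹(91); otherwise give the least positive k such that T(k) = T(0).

9

Suppose T(u) = T(v) in ℤ/113ℤ. Then 106u + 41 ≡ 106v + 41 (mod 113), so 106(u − v) ≡ 0 (mod 113).
Since gcd(106, 113) = 1, 106 is invertible modulo 113, therefore u − v ≡ 0 (mod 113), i.e. u = v.
Thus T is injective.
We now compute 106⁻¹ mod 113 explicitly. Euclid's algorithm: 113 = 1·106 + 7, 106 = 15·7 + 1; back-substituting gives 1 = 16·106 − 15·113, so 106⁻¹ ≡ 16 (mod 113).
Since T is injective, we compute T⁻¹(91): solve 106x + 41 ≡ 91 (mod 113), i.e. 106x ≡ 50 (mod 113).
Multiplying by 106⁻¹ = 16 gives x ≡ 16·50 = 800 = 7·113 + 9 ≡ 9 (mod 113).
Check: T(9) = 106·9 + 41 = 995 = 8·113 + 91 ≡ 91 (mod 113).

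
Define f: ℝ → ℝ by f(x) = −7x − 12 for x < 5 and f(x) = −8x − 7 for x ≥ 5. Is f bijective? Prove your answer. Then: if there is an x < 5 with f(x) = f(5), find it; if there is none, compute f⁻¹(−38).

26/7

Both pieces are strictly decreasing (slopes −7 and −8), so each is injective on its own interval.
The left piece maps (−∞, 5) onto (−47, ∞); the right piece maps [5, ∞) onto (−∞, −47].
Since −47 = −47, the images partition ℝ: f is injective and surjective, hence bijective.
Because the two images are disjoint, no x < 5 has f(x) = f(5), so we compute f⁻¹(−38): −38 lies in (−47, ∞), so solve −7x − 12 = −38: x = (−38 + 12)/(−7) = 26/7.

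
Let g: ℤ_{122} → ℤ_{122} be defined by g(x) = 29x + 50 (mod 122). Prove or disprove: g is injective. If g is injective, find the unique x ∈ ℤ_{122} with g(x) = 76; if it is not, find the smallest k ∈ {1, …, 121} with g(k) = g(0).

Suppose g(x_1) = g(x_2) in ℤ_{122}. Then 29x_1 + 50 ≡ 29x_2 + 50 (mod 122), so 29(x_1 − x_2) ≡ 0 (mod 122).
Since gcd(29, 122) = 1, 29 is invertible modulo 122, hence x_1 − x_2 ≡ 0 (mod 122), i.e. x_1 = x_2.
Thus g is injective.
We now compute 29⁻¹ mod 122 explicitly. Euclid's algorithm: 122 = 4·29 + 6, 29 = 4·6 + 5, 6 = 1·5 + 1; back-substituting gives 1 = 101·29 − 24·122, so 29⁻¹ ≡ 101 (mod 122).
Since g is injective, we compute g⁻¹(76): solve 29x + 50 ≡ 76 (mod 122), i.e. 29x ≡ 26 (mod 122).
Multiplying by 29⁻¹ = 101 gives x ≡ 101·26 = 2626 = 21·122 + 64 ≡ 64 (mod 122).
Check: g(64) = 29·64 + 50 = 1906 = 15·122 + 76 ≡ 76 (mod 122).

64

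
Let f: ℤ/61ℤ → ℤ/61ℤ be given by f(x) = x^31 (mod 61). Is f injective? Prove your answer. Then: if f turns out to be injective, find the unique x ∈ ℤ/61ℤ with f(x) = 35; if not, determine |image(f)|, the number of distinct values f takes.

26

Since 61 is prime, the nonzero elements of ℤ/61ℤ form a cyclic group of order 60.
As gcd(31, 60) = 1, raising to the 31st power is a bijection on this group: if x_1^31 ≡ x_2^31 then (x_1x_2^{−1})^31 = 1, and the only element of order dividing gcd(31, 60) = 1 is 1, so x_1 = x_2.
With f(0) = 0 this makes f injective on all of ℤ/61ℤ, hence bijective (finite equal-size domain and codomain). In particular f is injective.
Since f is injective, we find the preimage of 35. The inverse of x ↦ x^31 on (ℤ/61ℤ)^× is x ↦ x^31, because 31·31 = 961 = 16·60 + 1 ≡ 1 (mod 60) and x^{60} = 1 for x ≠ 0 (Fermat). So f⁻¹(35) = 35^31 mod 61.
Repeated squaring mod 61: 35^1 ≡ 35, 35^2 ≡ 35² = 1225 ≡ 5, 35^4 ≡ 5² = 25, 35^8 ≡ 25² = 625 ≡ 15, 35^16 ≡ 15² = 225 ≡ 42. Since 31 = 16 + 8 + 4 + 2 + 1, 35^31 ≡ 42·15·25·5·35: 42·15 = 630 ≡ 20, then 20·25 = 500 ≡ 12, then 12·5 = 60, then 60·35 = 2100 ≡ 26. So 35^31 ≡ 26 (mod 61).
Hence f⁻¹(35) = 26.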